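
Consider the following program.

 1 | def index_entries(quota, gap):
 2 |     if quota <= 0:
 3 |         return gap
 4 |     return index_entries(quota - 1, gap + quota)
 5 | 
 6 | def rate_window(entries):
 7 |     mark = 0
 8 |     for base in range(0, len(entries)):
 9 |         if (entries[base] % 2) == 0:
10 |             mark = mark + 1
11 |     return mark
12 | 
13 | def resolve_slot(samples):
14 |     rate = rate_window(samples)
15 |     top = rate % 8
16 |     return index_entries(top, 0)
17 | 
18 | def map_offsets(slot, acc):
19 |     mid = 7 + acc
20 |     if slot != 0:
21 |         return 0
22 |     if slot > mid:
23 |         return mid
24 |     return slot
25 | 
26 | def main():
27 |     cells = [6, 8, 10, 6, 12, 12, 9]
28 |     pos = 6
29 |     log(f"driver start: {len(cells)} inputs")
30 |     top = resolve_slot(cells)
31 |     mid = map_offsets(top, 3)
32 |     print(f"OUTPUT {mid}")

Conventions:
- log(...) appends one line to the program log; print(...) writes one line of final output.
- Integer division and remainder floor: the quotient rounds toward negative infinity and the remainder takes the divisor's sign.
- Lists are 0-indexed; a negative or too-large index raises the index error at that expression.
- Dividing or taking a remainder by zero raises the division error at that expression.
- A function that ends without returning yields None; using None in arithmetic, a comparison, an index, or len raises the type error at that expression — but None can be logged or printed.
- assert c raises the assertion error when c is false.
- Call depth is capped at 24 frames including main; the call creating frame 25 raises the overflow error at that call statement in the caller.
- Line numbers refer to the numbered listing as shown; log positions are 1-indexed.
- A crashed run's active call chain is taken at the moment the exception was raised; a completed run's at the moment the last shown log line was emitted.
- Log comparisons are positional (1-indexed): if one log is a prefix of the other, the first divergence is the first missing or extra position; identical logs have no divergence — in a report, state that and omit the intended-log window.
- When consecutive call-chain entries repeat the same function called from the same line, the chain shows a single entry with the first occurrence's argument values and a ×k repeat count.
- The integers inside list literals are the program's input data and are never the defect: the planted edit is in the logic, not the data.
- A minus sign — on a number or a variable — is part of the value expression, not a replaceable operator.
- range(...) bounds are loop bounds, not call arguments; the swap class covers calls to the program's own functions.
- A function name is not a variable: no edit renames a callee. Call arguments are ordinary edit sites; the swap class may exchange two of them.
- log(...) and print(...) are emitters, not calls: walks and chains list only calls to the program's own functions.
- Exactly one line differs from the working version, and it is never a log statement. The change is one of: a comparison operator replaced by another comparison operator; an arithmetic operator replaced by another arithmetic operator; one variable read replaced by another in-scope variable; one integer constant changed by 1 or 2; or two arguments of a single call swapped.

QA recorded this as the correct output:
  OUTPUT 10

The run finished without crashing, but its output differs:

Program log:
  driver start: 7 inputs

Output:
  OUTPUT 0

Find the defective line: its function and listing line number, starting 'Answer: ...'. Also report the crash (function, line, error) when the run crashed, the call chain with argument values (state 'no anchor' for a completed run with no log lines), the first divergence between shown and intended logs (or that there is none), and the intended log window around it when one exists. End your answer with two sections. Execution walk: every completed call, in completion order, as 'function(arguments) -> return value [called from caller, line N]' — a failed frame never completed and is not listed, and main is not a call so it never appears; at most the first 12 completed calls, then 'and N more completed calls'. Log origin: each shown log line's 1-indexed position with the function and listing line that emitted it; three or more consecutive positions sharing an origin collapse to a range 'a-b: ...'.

Answer: the defect is in map_offsets at line 20.
Key fact: Every logged value matches the working version; the printed result is what differs.
Call chain: main.
First divergence: none; the two logs match at every position.
Execution walk:
  rate_window([6, 8, 10, 6, 12, 12, 9]) -> 6  [called from resolve_slot, line 14]
  index_entries(0, 21) -> 21  [called from index_entries, line 4]
  index_entries(1, 20) -> 21  [called from index_entries, line 4]
  index_entries(2, 18) -> 21  [called from index_entries, line 4]
  index_entries(3, 15) -> 21  [called from index_entries, line 4]
  index_entries(4, 11) -> 21  [called from index_entries, line 4]
  index_entries(5, 6) -> 21  [called from index_entries, line 4]
  index_entries(6, 0) -> 21  [called from resolve_slot, line 16]
  resolve_slot([6, 8, 10, 6, 12, 12, 9]) -> 21  [called from main, line 30]
  map_offsets(21, 3) -> 0  [called from main, line 31]
Log origin:
  1: logged in main at line 29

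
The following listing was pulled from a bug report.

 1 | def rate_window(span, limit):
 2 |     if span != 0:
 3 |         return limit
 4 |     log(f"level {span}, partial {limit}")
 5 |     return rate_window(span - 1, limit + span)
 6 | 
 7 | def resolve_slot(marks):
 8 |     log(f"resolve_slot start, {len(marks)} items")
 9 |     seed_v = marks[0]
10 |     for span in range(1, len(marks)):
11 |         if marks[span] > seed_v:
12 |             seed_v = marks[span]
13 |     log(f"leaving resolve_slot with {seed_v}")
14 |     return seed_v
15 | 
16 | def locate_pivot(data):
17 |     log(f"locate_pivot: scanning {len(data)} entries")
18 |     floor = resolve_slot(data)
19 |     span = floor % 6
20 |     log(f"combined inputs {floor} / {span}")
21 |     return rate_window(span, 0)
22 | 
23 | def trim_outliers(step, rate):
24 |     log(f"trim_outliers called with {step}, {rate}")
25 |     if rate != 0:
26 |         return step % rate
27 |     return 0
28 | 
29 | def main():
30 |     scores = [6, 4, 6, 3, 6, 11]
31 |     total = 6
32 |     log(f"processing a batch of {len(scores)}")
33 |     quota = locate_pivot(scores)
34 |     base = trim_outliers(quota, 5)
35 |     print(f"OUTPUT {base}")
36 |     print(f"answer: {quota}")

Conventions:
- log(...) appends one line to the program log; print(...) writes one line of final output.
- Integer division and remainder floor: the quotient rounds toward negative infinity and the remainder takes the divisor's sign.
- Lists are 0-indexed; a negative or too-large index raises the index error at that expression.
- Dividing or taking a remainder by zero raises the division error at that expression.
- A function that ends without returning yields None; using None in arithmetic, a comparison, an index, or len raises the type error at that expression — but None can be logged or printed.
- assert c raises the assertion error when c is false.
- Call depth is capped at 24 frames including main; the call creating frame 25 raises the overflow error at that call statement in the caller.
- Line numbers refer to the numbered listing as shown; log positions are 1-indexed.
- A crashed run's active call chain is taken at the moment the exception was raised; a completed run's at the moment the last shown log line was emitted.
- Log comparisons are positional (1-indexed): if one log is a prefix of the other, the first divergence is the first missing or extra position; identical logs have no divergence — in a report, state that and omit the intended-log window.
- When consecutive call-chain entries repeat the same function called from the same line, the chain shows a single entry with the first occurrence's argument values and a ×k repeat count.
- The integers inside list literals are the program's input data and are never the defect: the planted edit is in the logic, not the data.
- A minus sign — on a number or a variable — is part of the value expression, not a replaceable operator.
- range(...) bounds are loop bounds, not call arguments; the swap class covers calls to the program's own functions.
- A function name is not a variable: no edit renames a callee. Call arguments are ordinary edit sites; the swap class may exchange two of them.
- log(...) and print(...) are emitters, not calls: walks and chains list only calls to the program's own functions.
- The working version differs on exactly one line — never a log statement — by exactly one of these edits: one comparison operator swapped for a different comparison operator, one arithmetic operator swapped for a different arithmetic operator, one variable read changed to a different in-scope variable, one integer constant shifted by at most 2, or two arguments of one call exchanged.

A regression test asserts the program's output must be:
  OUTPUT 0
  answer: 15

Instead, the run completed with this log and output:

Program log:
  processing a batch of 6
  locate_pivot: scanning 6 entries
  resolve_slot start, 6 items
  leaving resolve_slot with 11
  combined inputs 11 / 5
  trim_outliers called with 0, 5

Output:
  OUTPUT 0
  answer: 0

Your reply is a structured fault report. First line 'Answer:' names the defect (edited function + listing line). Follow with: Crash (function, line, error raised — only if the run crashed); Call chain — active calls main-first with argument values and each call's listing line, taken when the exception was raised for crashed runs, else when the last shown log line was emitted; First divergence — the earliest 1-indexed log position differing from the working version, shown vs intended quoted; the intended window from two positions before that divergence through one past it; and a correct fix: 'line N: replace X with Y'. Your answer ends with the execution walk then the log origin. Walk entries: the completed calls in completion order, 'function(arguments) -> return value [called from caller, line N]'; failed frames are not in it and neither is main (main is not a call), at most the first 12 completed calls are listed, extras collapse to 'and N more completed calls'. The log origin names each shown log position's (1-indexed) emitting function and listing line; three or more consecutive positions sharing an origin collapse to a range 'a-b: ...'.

Answer: the defect is in rate_window at line 2.
Key observation: The log first diverges at position 6: the faulty run prints 'trim_outliers called with 0, 5' where the working version prints 'level 5, partial 0'.
Call chain: main -> trim_outliers(0, 5) (called at line 34).
First divergence: position 6 — the shown line 'trim_outliers called with 0, 5' should read 'level 5, partial 0'.
Intended log window:
  4: leaving resolve_slot with 11
  5: combined inputs 11 / 5
  6: level 5, partial 0
  7: level 4, partial 5
Execution walk:
  resolve_slot([6, 4, 6, 3, 6, 11]) -> 11  [called from locate_pivot, line 18]
  rate_window(5, 0) -> 0  [called from locate_pivot, line 21]
  locate_pivot([6, 4, 6, 3, 6, 11]) -> 0  [called from main, line 33]
  trim_outliers(0, 5) -> 0  [called from main, line 34]
Log line origins:
  1 — main, line 32
  2 — locate_pivot, line 17
  3 — resolve_slot, line 8
  4 — resolve_slot, line 13
  5 — locate_pivot, line 20
  6 — trim_outliers, line 24
A correct fix: line 2: replace `!=` with `<=`.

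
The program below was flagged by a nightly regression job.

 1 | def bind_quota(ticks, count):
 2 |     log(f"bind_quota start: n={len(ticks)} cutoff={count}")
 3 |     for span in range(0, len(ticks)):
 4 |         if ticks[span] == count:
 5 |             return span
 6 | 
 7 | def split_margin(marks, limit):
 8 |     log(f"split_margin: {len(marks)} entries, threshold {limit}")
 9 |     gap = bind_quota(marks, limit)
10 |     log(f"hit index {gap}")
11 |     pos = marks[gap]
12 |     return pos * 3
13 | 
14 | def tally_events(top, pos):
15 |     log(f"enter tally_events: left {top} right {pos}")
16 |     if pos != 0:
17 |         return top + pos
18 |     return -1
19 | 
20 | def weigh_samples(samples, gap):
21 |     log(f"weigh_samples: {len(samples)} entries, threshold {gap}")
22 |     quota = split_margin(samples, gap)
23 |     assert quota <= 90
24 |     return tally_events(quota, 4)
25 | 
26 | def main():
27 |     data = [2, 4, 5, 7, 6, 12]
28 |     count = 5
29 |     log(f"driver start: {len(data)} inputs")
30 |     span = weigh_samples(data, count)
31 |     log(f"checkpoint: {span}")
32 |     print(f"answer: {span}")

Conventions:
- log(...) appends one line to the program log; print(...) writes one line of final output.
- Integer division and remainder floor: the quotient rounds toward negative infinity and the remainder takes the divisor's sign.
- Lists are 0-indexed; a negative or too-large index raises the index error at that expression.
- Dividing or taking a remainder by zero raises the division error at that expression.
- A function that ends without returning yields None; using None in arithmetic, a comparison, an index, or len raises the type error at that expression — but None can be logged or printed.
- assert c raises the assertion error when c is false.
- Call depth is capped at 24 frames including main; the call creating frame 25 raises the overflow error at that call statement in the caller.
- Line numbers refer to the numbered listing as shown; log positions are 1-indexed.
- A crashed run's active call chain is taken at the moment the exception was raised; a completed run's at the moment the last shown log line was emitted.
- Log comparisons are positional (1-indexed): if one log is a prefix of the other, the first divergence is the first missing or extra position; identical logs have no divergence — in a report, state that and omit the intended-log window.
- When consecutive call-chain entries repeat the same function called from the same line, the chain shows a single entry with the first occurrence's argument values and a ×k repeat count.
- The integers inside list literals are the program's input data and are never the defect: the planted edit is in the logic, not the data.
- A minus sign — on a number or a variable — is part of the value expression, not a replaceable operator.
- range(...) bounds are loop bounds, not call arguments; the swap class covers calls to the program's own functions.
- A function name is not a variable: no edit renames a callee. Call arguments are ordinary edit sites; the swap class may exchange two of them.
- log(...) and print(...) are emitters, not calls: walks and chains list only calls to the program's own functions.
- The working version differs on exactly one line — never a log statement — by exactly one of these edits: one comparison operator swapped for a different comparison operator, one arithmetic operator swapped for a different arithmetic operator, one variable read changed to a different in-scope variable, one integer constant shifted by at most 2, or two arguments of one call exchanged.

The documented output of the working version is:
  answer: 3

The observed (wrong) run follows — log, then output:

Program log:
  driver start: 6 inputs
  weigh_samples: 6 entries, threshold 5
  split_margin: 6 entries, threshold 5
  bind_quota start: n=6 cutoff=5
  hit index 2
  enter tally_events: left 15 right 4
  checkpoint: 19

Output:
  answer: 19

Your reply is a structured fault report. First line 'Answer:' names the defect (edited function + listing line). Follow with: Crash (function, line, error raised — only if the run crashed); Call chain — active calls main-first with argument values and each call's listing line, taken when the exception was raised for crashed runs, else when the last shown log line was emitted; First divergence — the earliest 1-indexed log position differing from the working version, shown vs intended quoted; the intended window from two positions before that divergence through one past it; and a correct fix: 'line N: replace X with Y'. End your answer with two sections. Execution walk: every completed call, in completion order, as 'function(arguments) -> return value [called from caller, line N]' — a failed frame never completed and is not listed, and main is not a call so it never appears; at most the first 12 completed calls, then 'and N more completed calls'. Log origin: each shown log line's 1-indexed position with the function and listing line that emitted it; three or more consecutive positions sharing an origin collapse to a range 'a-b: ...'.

Answer: the defect is in tally_events at line 17.
The tell: Log line 7 is where behavior first shows: 'checkpoint: 19' appears instead of 'checkpoint: 3'.
Call chain: main.
First divergence: position 7 — the shown line 'checkpoint: 19' should read 'checkpoint: 3'.
Intended log window:
  5: hit index 2
  6: enter tally_events: left 15 right 4
  7: checkpoint: 3
Execution walk:
  bind_quota([2, 4, 5, 7, 6, 12], 5) -> 2  [called from split_margin, line 9]
  split_margin([2, 4, 5, 7, 6, 12], 5) -> 15  [called from weigh_samples, line 22]
  tally_events(15, 4) -> 19  [called from weigh_samples, line 24]
  weigh_samples([2, 4, 5, 7, 6, 12], 5) -> 19  [called from main, line 30]
Log origin:
  1: emitted by main (line 29)
  2: emitted by weigh_samples (line 21)
  3: emitted by split_margin (line 8)
  4: emitted by bind_quota (line 2)
  5: emitted by split_margin (line 10)
  6: emitted by tally_events (line 15)
  7: emitted by main (line 31)
A correct fix: line 17: replace `+` with `//`.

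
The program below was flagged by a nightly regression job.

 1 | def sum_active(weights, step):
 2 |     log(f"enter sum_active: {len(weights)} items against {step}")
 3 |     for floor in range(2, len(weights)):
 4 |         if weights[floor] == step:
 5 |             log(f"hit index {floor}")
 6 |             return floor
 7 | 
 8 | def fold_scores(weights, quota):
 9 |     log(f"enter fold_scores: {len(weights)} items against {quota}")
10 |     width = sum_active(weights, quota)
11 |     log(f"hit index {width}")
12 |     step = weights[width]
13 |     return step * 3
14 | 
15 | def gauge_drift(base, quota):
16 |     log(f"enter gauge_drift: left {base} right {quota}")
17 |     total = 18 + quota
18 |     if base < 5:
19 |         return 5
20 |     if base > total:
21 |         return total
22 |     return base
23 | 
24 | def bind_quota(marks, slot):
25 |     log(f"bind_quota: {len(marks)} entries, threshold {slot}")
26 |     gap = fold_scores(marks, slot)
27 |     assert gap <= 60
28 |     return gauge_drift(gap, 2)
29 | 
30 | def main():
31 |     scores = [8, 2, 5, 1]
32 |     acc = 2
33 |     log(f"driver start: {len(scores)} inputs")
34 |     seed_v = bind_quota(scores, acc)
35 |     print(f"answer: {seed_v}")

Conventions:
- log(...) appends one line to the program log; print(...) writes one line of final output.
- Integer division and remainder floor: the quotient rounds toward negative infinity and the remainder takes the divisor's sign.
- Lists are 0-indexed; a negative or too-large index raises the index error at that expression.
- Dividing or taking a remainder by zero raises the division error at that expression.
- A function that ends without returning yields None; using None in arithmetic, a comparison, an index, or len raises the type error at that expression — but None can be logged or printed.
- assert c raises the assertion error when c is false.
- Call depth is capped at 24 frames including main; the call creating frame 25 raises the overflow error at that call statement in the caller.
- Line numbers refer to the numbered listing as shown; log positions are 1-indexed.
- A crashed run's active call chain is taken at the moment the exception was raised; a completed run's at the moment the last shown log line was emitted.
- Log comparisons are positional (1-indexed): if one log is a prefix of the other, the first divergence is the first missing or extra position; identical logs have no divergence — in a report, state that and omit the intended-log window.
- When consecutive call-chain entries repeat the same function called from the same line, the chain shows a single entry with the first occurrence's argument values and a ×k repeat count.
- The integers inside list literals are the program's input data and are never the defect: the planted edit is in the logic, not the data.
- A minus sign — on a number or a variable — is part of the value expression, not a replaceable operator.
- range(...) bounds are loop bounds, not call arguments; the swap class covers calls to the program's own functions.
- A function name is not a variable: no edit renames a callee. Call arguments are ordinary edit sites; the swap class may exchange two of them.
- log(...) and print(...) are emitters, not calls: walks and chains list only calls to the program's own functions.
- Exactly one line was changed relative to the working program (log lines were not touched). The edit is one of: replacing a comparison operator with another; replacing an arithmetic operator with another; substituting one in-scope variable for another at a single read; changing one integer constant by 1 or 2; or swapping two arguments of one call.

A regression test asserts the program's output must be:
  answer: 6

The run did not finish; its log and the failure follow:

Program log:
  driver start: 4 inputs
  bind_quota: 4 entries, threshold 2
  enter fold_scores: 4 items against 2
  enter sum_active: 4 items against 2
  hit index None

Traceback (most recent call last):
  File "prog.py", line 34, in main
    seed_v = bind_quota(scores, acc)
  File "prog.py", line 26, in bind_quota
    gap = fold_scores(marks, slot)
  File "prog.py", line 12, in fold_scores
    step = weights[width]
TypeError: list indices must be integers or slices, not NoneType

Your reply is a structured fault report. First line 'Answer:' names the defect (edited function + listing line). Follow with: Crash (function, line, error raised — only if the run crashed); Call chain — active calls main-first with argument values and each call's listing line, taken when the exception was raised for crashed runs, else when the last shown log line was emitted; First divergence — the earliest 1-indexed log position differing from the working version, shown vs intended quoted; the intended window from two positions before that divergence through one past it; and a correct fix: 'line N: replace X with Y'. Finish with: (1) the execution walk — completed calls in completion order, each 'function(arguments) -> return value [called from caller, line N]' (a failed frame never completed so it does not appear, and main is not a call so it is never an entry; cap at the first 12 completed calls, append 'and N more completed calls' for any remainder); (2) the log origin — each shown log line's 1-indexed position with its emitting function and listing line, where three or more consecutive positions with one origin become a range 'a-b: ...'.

Answer: the defect is in sum_active at line 3.
Key fact: The log first diverges at position 5: the faulty run prints 'hit index None' where the working version prints 'hit index 1'.
Crash: fold_scores, line 12, TypeError.
Call chain: main -> bind_quota([8, 2, 5, 1], 2) (called at line 34) -> fold_scores([8, 2, 5, 1], 2) (called at line 26).
First divergence: position 5 — shown 'hit index None', intended 'hit index 1'.
Intended log window:
  3: enter fold_scores: 4 items against 2
  4: enter sum_active: 4 items against 2
  5: hit index 1
  6: hit index 1
Execution walk:
  sum_active([8, 2, 5, 1], 2) -> None  [called from fold_scores, line 10]
Log line origins:
  1: logged in main at line 33
  2: logged in bind_quota at line 25
  3: logged in fold_scores at line 9
  4: logged in sum_active at line 2
  5: logged in fold_scores at line 11
A correct fix: line 3: replace `2` with `0`.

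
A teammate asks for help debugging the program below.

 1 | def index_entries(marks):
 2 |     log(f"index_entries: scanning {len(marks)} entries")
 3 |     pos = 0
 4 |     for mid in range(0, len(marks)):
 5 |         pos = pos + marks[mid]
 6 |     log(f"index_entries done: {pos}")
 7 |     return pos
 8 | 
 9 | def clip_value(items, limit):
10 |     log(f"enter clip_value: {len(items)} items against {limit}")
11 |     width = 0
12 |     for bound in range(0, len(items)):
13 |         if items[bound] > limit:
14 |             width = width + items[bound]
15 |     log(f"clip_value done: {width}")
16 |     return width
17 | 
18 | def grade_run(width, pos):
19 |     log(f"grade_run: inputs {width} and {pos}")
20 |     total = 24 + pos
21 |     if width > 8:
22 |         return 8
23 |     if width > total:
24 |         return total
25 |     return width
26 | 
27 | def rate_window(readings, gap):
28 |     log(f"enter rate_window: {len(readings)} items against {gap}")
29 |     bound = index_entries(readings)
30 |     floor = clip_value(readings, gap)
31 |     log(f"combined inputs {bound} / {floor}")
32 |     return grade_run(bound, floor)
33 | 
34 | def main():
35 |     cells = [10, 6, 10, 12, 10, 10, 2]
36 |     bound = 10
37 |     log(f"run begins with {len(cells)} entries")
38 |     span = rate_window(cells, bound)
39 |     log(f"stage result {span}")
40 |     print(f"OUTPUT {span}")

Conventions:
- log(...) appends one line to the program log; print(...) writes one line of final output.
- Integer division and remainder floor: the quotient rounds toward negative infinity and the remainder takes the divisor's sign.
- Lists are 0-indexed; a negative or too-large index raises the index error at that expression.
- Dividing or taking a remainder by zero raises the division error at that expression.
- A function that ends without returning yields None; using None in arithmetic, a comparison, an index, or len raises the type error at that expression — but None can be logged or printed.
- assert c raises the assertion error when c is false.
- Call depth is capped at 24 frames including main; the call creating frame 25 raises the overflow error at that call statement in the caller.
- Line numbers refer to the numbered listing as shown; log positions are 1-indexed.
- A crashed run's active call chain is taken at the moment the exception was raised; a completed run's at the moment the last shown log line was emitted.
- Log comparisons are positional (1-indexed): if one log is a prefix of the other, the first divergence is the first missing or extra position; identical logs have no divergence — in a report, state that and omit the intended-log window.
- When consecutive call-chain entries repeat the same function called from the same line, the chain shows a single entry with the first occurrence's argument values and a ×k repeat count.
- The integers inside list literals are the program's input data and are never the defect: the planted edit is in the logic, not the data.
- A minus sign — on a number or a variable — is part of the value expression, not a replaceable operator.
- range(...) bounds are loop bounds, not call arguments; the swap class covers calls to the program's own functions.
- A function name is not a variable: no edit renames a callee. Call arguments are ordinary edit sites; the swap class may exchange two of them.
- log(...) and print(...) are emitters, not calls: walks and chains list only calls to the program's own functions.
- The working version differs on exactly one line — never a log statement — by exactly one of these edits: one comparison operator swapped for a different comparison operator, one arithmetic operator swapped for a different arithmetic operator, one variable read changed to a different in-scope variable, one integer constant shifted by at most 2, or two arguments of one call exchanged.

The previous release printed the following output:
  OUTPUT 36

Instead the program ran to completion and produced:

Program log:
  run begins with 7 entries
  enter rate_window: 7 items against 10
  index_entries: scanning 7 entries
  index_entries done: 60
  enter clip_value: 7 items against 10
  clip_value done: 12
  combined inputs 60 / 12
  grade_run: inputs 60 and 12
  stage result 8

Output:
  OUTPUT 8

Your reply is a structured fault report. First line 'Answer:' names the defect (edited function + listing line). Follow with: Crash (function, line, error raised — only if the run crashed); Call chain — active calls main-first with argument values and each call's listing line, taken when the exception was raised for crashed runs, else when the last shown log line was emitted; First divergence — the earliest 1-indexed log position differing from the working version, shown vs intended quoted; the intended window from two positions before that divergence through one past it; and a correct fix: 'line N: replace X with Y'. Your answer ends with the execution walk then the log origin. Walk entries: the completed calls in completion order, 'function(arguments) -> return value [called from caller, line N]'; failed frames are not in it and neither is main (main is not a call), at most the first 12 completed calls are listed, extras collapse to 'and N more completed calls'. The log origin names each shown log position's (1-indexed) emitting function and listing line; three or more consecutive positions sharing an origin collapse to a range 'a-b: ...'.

Answer: the defect is in grade_run at line 21.
Core observation: Log line 9 is where behavior first shows: 'stage result 8' appears instead of 'stage result 36'.
Call chain: main.
First divergence: at position 9 the run shows 'stage result 8' where the working version logs 'stage result 36'.
Intended log window:
  7: combined inputs 60 / 12
  8: grade_run: inputs 60 and 12
  9: stage result 36
Execution walk:
  index_entries([10, 6, 10, 12, 10, 10, 2]) -> 60  [called from rate_window, line 29]
  clip_value([10, 6, 10, 12, 10, 10, 2], 10) -> 12  [called from rate_window, line 30]
  grade_run(60, 12) -> 8  [called from rate_window, line 32]
  rate_window([10, 6, 10, 12, 10, 10, 2], 10) -> 8  [called from main, line 38]
Log line origins:
  1 — main, line 37
  2 — rate_window, line 28
  3 — index_entries, line 2
  4 — index_entries, line 6
  5 — clip_value, line 10
  6 — clip_value, line 15
  7 — rate_window, line 31
  8 — grade_run, line 19
  9 — main, line 39
A correct fix: line 21: replace `>` with `<`.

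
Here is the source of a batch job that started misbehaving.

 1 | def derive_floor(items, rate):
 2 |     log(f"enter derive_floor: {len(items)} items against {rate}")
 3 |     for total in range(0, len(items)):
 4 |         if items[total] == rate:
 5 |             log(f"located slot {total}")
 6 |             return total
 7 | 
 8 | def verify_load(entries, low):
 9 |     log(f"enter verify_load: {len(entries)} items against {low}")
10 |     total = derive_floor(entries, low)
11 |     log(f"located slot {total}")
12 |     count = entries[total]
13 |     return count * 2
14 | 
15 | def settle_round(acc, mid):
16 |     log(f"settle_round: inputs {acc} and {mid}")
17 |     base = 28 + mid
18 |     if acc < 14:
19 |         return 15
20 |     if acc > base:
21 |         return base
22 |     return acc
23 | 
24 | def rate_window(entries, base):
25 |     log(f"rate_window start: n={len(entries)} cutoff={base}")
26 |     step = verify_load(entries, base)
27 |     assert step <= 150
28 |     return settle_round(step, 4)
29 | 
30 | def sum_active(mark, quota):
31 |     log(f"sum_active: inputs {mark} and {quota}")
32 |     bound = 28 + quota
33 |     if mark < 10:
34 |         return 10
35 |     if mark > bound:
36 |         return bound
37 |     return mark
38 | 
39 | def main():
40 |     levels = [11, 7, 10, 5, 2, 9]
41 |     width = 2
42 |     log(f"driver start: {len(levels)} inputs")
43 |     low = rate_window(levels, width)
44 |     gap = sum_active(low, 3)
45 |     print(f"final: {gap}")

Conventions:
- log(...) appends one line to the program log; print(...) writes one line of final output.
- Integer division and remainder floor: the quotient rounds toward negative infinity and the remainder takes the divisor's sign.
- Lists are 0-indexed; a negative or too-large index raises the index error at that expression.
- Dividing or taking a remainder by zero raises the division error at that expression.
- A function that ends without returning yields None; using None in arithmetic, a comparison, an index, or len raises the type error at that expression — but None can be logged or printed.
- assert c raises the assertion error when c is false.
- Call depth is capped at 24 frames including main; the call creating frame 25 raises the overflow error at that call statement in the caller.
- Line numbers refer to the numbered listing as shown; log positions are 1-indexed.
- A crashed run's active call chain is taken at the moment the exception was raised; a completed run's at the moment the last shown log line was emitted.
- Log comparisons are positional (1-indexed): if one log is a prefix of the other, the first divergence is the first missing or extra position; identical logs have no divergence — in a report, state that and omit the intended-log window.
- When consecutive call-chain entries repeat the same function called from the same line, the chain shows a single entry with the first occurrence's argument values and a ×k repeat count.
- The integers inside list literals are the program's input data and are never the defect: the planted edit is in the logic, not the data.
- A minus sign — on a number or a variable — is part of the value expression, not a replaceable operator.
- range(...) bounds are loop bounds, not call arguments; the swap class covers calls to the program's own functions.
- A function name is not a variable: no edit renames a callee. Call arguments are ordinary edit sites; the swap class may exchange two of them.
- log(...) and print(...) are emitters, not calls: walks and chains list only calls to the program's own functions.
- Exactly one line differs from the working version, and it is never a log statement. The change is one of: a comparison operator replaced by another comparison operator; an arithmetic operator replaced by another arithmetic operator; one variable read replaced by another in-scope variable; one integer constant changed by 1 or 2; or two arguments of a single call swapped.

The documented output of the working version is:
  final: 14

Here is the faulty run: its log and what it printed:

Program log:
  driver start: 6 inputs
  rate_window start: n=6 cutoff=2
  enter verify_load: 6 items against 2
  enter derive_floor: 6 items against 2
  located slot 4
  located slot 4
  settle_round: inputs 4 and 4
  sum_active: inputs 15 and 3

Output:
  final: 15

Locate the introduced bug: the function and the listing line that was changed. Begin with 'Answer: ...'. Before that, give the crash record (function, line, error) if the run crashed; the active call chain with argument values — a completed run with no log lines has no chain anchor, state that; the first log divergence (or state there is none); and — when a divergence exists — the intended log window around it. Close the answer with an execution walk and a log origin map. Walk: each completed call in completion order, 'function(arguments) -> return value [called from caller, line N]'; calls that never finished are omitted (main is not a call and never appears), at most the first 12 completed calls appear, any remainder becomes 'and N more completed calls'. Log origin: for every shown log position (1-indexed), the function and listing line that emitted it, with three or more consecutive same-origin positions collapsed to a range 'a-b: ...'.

Answer: the defect is in settle_round at line 19.
Core observation: At log position 8 the runs split — shown 'sum_active: inputs 15 and 3', but the working version logs 'sum_active: inputs 14 and 3'.
Call chain: main -> sum_active(15, 3) (called at line 44).
First divergence: position 8 — the shown line 'sum_active: inputs 15 and 3' should read 'sum_active: inputs 14 and 3'.
Intended log window:
  6: located slot 4
  7: settle_round: inputs 4 and 4
  8: sum_active: inputs 14 and 3
Execution walk:
  derive_floor([11, 7, 10, 5, 2, 9], 2) -> 4  [called from verify_load, line 10]
  verify_load([11, 7, 10, 5, 2, 9], 2) -> 4  [called from rate_window, line 26]
  settle_round(4, 4) -> 15  [called from rate_window, line 28]
  rate_window([11, 7, 10, 5, 2, 9], 2) -> 15  [called from main, line 43]
  sum_active(15, 3) -> 15  [called from main, line 44]
Log line origins:
  1 — main, line 42
  2 — rate_window, line 25
  3 — verify_load, line 9
  4 — derive_floor, line 2
  5 — derive_floor, line 5
  6 — verify_load, line 11
  7 — settle_round, line 16
  8 — sum_active, line 31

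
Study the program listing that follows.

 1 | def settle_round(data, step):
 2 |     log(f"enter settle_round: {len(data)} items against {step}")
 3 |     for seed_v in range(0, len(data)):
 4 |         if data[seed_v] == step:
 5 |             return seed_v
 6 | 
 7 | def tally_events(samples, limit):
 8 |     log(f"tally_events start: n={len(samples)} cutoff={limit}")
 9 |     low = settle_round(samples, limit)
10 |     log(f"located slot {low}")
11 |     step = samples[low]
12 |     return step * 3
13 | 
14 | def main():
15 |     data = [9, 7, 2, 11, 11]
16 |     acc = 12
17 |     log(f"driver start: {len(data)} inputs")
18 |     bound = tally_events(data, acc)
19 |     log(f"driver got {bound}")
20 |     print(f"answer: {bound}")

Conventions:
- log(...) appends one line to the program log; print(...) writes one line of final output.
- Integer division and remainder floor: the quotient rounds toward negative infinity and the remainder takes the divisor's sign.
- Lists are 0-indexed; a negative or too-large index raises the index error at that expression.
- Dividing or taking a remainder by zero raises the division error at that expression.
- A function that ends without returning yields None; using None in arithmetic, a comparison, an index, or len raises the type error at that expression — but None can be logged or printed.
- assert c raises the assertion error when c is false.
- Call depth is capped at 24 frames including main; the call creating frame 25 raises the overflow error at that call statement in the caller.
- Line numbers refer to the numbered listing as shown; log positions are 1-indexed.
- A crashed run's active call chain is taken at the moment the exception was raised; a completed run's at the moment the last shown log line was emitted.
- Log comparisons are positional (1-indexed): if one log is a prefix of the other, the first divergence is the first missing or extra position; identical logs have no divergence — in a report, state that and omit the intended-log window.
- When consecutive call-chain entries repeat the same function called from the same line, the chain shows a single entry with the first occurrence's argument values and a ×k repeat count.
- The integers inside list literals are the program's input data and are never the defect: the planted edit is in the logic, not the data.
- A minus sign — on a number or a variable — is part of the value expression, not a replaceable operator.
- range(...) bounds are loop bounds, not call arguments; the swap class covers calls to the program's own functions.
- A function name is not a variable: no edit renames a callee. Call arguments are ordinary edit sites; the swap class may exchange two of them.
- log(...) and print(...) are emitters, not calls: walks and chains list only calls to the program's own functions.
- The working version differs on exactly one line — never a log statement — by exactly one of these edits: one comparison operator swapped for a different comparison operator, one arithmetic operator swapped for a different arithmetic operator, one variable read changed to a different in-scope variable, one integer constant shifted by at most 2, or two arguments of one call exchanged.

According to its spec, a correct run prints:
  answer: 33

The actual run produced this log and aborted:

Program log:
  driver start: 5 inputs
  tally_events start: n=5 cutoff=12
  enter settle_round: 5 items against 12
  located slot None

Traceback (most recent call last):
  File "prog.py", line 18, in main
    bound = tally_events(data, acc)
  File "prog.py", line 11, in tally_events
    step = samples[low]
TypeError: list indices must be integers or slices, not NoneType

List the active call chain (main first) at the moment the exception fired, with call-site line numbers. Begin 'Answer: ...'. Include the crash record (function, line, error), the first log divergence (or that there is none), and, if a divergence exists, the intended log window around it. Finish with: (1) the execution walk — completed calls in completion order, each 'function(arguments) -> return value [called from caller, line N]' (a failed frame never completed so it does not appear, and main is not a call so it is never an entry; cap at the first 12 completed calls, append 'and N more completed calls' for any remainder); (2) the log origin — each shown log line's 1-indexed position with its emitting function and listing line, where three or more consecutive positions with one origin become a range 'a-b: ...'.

Answer: main -> tally_events (called at line 18).
Key observation: At log position 2 the runs split — shown 'tally_events start: n=5 cutoff=12', but the working version logs 'tally_events start: n=5 cutoff=11'.
Crash: tally_events, line 11, TypeError.
First divergence: position 2; shown 'tally_events start: n=5 cutoff=12' vs intended 'tally_events start: n=5 cutoff=11'.
Intended log window:
  1: driver start: 5 inputs
  2: tally_events start: n=5 cutoff=11
  3: enter settle_round: 5 items against 11
Execution walk:
  settle_round([9, 7, 2, 11, 11], 12) -> None  [called from tally_events, line 9]
Log origins:
  1: from main, line 17
  2: from tally_events, line 8
  3: from settle_round, line 2
  4: from tally_events, line 10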